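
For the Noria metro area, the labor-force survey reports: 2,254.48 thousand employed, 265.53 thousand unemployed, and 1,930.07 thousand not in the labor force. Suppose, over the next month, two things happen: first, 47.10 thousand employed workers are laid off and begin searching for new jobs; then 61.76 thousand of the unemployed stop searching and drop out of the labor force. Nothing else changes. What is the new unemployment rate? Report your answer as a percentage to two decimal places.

New unemployment rate ≈ 10.21%.

Initially, labor force = 2,254.48 + 265.53 = 2,520.01 thousand, so u = 265.53/2,520.01 = 10.54%.
After the first change, employed falls and unemployed rises by 47.10; labor force unchanged → E = 2,207.38, U = 312.63, labor force = 2,520.01 thousand.
After the second change, unemployed and labor force both fall by 61.76 → E = 2,207.38, U = 250.87, labor force = 2,458.25 thousand.
New unemployment rate = 250.87 / 2,458.25 = 10.21%.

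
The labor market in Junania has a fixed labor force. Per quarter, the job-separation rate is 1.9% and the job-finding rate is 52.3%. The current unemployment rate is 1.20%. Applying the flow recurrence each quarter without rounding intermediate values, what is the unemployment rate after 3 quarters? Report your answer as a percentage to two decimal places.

Unemployment rate after three quarters ≈ 3.28%.

With a fixed labor force, u_{t+1} = u_t + s·(1−u_t) − f·u_t = u_t·(1−s−f) + s.
Here 1−s−f = 0.458 and s = 0.019.
u_1 = 0.012000 × 0.458 + 0.019 = 0.024496.
u_2 = 0.024496 × 0.458 + 0.019 = 0.030219.
u_3 = 0.030219 × 0.458 + 0.019 = 0.032840.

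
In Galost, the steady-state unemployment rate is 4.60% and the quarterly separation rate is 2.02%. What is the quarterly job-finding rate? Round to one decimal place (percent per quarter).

From u* = s/(s+f): f = s·(1−u)/u.
f = 2.02 × (1 − 0.0460) / 0.0460 = 1.9271 / 0.0460 ≈ 41.9% per quarter.

Job-finding rate ≈ 41.9% per quarter.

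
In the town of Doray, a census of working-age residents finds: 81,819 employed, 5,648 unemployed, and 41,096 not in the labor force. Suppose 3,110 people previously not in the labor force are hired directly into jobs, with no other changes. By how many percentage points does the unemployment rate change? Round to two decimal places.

Initially, labor force = 81,819 + 5,648 = 87,467, so u = 5,648/87,467 = 6.46%.
After the change, employed and labor force both rise by 3,110; unemployed unchanged → E = 84,929, U = 5,648, labor force = 90,577.
New unemployment rate = 5,648 / 90,577 = 6.24%.
Change = 6.24% − 6.46% = −0.22 percentage points.

The unemployment rate changes by −0.22 percentage points.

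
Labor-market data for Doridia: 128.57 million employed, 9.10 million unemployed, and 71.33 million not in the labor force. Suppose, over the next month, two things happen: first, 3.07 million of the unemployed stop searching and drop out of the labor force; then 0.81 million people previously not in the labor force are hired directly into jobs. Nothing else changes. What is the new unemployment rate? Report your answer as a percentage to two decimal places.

New unemployment rate ≈ 4.45%.

Initially, labor force = 128.57 + 9.10 = 137.67 million, so u = 9.10/137.67 = 6.61%.
After the first change, unemployed and labor force both fall by 3.07 → E = 128.57, U = 6.03, labor force = 134.60 million.
After the second change, employed and labor force both rise by 0.81; unemployed unchanged → E = 129.38, U = 6.03, labor force = 135.41 million.
New unemployment rate = 6.03 / 135.41 = 4.45%.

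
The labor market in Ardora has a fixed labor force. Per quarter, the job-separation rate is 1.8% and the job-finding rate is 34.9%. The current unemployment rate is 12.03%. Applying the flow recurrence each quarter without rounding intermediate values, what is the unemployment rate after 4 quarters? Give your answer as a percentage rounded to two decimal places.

Unemployment rate after four quarters ≈ 6.05%.

With a fixed labor force, u_{t+1} = u_t + s·(1−u_t) − f·u_t = u_t·(1−s−f) + s.
Here 1−s−f = 0.633 and s = 0.018.
u_1 = 0.120300 × 0.633 + 0.018 = 0.094150.
u_2 = 0.094150 × 0.633 + 0.018 = 0.077597.
u_3 = 0.077597 × 0.633 + 0.018 = 0.067119.
u_4 = 0.067119 × 0.633 + 0.018 = 0.060486.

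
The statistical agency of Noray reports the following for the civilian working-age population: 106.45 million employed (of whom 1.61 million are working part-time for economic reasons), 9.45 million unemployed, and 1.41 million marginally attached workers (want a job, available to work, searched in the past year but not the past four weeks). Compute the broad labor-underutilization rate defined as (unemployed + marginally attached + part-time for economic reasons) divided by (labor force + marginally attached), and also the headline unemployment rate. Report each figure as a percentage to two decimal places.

Broad underutilization rate ≈ 10.63%; headline unemployment rate ≈ 8.15%.

Labor force = 106.45 + 9.45 = 115.90 million.
Numerator = 9.45 + 1.41 + 1.61 = 12.47 million.
Denominator = 115.90 + 1.41 = 117.31 million.
Broad rate = 12.47 / 117.31 = 10.63%.
Headline unemployment rate = 9.45 / 115.90 = 8.15%.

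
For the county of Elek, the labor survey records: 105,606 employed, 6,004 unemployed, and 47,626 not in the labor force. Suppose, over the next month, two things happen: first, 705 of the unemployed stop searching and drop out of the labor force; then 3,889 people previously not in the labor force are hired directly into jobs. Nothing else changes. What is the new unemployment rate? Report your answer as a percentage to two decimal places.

Initially, labor force = 105,606 + 6,004 = 111,610, so u = 6,004/111,610 = 5.38%.
After the first change, unemployed and labor force both fall by 705 → E = 105,606, U = 5,299, labor force = 110,905.
After the second change, employed and labor force both rise by 3,889; unemployed unchanged → E = 109,495, U = 5,299, labor force = 114,794.
New unemployment rate = 5,299 / 114,794 = 4.62%.

New unemployment rate ≈ 4.62%.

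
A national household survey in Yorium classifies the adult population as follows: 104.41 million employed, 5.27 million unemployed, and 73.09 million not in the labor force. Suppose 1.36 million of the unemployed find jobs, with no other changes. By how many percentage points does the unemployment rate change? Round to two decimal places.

Initially, labor force = 104.41 + 5.27 = 109.68 million, so u = 5.27/109.68 = 4.80%.
After the change, unemployed falls and employed rises by 1.36; labor force unchanged → E = 105.77, U = 3.91, labor force = 109.68 million.
New unemployment rate = 3.91 / 109.68 = 3.56%.
Change = 3.56% − 4.80% = −1.24 percentage points.

The unemployment rate changes by −1.24 percentage points.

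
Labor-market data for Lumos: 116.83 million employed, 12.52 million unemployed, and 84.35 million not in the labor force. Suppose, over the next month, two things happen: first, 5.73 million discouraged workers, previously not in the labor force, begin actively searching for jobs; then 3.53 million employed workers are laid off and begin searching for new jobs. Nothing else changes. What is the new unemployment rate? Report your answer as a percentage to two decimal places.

New unemployment rate ≈ 16.12%.

Initially, labor force = 116.83 + 12.52 = 129.35 million, so u = 12.52/129.35 = 9.68%.
After the first change, unemployed and labor force both rise by 5.73 → E = 116.83, U = 18.25, labor force = 135.08 million.
After the second change, employed falls and unemployed rises by 3.53; labor force unchanged → E = 113.30, U = 21.78, labor force = 135.08 million.
New unemployment rate = 21.78 / 135.08 = 16.12%.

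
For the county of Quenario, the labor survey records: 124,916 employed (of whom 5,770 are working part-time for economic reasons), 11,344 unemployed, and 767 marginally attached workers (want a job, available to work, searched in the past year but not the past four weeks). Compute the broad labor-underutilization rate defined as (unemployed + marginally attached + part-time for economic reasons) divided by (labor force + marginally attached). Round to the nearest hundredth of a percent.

Broad underutilization rate ≈ 13.05%.

Labor force = 124,916 + 11,344 = 136,260.
Numerator = 11,344 + 767 + 5,770 = 17,881.
Denominator = 136,260 + 767 = 137,027.
Broad rate = 17,881 / 137,027 = 13.05%.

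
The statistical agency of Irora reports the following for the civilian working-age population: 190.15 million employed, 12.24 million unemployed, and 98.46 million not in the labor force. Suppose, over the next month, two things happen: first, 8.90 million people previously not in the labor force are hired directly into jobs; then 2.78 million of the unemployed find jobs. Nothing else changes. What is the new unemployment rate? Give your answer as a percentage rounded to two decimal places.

Initially, labor force = 190.15 + 12.24 = 202.39 million, so u = 12.24/202.39 = 6.05%.
After the first change, employed and labor force both rise by 8.90; unemployed unchanged → E = 199.05, U = 12.24, labor force = 211.29 million.
After the second change, unemployed falls and employed rises by 2.78; labor force unchanged → E = 201.83, U = 9.46, labor force = 211.29 million.
New unemployment rate = 9.46 / 211.29 = 4.48%.

New unemployment rate ≈ 4.48%.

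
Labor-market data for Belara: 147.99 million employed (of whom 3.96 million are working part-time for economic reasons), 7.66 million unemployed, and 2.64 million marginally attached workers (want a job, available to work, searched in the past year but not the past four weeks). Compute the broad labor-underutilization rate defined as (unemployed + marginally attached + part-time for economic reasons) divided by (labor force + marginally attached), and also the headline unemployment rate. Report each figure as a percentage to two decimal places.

Labor force = 147.99 + 7.66 = 155.65 million.
Numerator = 7.66 + 2.64 + 3.96 = 14.26 million.
Denominator = 155.65 + 2.64 = 158.29 million.
Broad rate = 14.26 / 158.29 = 9.01%.
Headline unemployment rate = 7.66 / 155.65 = 4.92%.

Broad underutilization rate ≈ 9.01%; headline unemployment rate ≈ 4.92%.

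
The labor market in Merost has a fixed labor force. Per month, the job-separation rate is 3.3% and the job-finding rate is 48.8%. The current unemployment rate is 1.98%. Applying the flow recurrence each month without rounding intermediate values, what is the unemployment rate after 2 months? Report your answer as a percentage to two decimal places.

With a fixed labor force, u_{t+1} = u_t + s·(1−u_t) − f·u_t = u_t·(1−s−f) + s.
Here 1−s−f = 0.479 and s = 0.033.
u_1 = 0.019800 × 0.479 + 0.033 = 0.042484.
u_2 = 0.042484 × 0.479 + 0.033 = 0.053350.

Unemployment rate after two months ≈ 5.33%.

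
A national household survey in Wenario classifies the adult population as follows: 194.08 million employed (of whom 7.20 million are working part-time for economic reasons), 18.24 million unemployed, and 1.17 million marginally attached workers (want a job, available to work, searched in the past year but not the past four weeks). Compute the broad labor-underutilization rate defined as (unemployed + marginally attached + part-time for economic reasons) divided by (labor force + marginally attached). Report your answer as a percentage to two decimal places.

Labor force = 194.08 + 18.24 = 212.32 million.
Numerator = 18.24 + 1.17 + 7.20 = 26.61 million.
Denominator = 212.32 + 1.17 = 213.49 million.
Broad rate = 26.61 / 213.49 = 12.46%.

Broad underutilization rate ≈ 12.46%.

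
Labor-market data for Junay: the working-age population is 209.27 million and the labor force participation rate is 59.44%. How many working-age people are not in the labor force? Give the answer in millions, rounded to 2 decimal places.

Share not in the labor force = 1 − 0.5944 = 0.4056.
Not in labor force = 0.4056 × 209.27 ≈ 84.88 million.

About 84.88 million are not in the labor force.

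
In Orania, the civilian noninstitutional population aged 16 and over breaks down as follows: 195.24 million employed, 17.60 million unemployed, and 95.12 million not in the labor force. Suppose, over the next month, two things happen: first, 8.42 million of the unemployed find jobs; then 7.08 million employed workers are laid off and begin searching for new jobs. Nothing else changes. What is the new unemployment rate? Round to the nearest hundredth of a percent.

Initially, labor force = 195.24 + 17.60 = 212.84 million, so u = 17.60/212.84 = 8.27%.
After the first change, unemployed falls and employed rises by 8.42; labor force unchanged → E = 203.66, U = 9.18, labor force = 212.84 million.
After the second change, employed falls and unemployed rises by 7.08; labor force unchanged → E = 196.58, U = 16.26, labor force = 212.84 million.
New unemployment rate = 16.26 / 212.84 = 7.64%.

New unemployment rate ≈ 7.64%.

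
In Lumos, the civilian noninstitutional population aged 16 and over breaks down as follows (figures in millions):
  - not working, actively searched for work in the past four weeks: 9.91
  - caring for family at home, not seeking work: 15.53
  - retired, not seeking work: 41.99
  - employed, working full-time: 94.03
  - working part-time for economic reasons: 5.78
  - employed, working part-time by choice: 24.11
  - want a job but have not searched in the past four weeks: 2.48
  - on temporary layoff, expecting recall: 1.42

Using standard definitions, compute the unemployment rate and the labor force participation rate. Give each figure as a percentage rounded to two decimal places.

Employed = 94.03 + 5.78 + 24.11 = 123.92 million (anyone who worked, including part-time for economic reasons, counts as employed).
Unemployed = 9.91 + 1.42 = 11.33 million (jobless and actively searching, or on temporary layoff).
Labor force = 123.92 + 11.33 = 135.25 million.
Not in labor force = 15.53 + 41.99 + 2.48 = 60.00 million (those not working and not actively searching are outside the labor force — including those who want a job but have given up searching).
Civilian working-age population = 135.25 + 60.00 = 195.25 million.
Unemployment rate = 11.33 / 135.25 = 8.38%.
Labor force participation rate = 135.25 / 195.25 = 69.27%.

Unemployment rate ≈ 8.38%; labor force participation rate ≈ 69.27%.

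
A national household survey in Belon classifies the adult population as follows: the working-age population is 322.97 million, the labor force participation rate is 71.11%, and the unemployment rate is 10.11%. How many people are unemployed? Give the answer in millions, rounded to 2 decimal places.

About 23.22 million are unemployed.

Labor force = 0.7111 × 322.97 = 229.66 million.
Unemployed = 0.1011 × 229.66 ≈ 23.22 million.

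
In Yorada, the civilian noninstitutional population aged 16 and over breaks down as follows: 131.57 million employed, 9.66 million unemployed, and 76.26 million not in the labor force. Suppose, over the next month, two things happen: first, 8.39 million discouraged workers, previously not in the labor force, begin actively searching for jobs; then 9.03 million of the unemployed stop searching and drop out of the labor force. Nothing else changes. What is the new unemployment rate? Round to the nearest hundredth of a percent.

Initially, labor force = 131.57 + 9.66 = 141.23 million, so u = 9.66/141.23 = 6.84%.
After the first change, unemployed and labor force both rise by 8.39 → E = 131.57, U = 18.05, labor force = 149.62 million.
After the second change, unemployed and labor force both fall by 9.03 → E = 131.57, U = 9.02, labor force = 140.59 million.
New unemployment rate = 9.02 / 140.59 = 6.42%.

New unemployment rate ≈ 6.42%.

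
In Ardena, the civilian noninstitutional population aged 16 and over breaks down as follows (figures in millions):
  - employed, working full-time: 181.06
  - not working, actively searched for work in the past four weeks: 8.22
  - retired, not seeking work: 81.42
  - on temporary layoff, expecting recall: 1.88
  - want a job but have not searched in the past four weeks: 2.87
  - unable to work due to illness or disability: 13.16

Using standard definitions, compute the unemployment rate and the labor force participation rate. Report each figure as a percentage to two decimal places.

Unemployment rate ≈ 5.28%; labor force participation rate ≈ 66.23%.

Employed = 181.06 million.
Unemployed = 8.22 + 1.88 = 10.10 million (jobless and actively searching, or on temporary layoff).
Labor force = 181.06 + 10.10 = 191.16 million.
Not in labor force = 81.42 + 2.87 + 13.16 = 97.45 million (those not working and not actively searching are outside the labor force — including those who want a job but have given up searching).
Civilian working-age population = 191.16 + 97.45 = 288.61 million.
Unemployment rate = 10.10 / 191.16 = 5.28%.
Labor force participation rate = 191.16 / 288.61 = 66.23%.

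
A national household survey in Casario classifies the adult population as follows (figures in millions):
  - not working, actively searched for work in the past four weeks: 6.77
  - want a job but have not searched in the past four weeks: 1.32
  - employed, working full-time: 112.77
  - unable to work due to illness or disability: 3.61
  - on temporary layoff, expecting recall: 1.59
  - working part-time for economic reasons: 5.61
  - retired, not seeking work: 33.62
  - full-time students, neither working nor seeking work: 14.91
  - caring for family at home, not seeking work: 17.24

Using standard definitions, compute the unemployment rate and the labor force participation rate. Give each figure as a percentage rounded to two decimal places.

Employed = 112.77 + 5.61 = 118.38 million (anyone who worked, including part-time for economic reasons, counts as employed).
Unemployed = 6.77 + 1.59 = 8.36 million (jobless and actively searching, or on temporary layoff).
Labor force = 118.38 + 8.36 = 126.74 million.
Not in labor force = 1.32 + 3.61 + 33.62 + 14.91 + 17.24 = 70.70 million (those not working and not actively searching are outside the labor force — including those who want a job but have given up searching).
Civilian working-age population = 126.74 + 70.70 = 197.44 million.
Unemployment rate = 8.36 / 126.74 = 6.60%.
Labor force participation rate = 126.74 / 197.44 = 64.19%.

Unemployment rate ≈ 6.60%; labor force participation rate ≈ 64.19%.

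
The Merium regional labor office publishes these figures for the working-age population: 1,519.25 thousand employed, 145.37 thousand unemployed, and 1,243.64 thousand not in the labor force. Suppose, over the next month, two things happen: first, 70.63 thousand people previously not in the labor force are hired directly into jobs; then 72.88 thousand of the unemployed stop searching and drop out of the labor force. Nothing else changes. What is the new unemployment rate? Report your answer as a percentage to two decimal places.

Initially, labor force = 1,519.25 + 145.37 = 1,664.62 thousand, so u = 145.37/1,664.62 = 8.73%.
After the first change, employed and labor force both rise by 70.63; unemployed unchanged → E = 1,589.88, U = 145.37, labor force = 1,735.25 thousand.
After the second change, unemployed and labor force both fall by 72.88 → E = 1,589.88, U = 72.49, labor force = 1,662.37 thousand.
New unemployment rate = 72.49 / 1,662.37 = 4.36%.

New unemployment rate ≈ 4.36%.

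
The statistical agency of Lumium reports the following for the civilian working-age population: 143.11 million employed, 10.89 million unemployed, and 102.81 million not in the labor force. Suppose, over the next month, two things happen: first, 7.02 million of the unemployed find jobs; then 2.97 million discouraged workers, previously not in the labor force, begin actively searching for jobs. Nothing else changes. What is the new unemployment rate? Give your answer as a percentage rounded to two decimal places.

Initially, labor force = 143.11 + 10.89 = 154.00 million, so u = 10.89/154.00 = 7.07%.
After the first change, unemployed falls and employed rises by 7.02; labor force unchanged → E = 150.13, U = 3.87, labor force = 154.00 million.
After the second change, unemployed and labor force both rise by 2.97 → E = 150.13, U = 6.84, labor force = 156.97 million.
New unemployment rate = 6.84 / 156.97 = 4.36%.

New unemployment rate ≈ 4.36%.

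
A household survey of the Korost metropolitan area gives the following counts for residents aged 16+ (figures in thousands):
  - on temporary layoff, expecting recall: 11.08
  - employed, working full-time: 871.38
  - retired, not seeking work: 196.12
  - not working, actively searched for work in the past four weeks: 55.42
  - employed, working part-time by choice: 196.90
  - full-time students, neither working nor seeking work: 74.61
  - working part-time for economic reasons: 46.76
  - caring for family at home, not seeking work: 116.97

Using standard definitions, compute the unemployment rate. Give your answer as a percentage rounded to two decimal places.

Employed = 871.38 + 196.90 + 46.76 = 1,115.04 thousand (anyone who worked, including part-time for economic reasons, counts as employed).
Unemployed = 11.08 + 55.42 = 66.50 thousand (jobless and actively searching, or on temporary layoff).
Labor force = 1,115.04 + 66.50 = 1,181.54 thousand.
Unemployment rate = 66.50 / 1,181.54 = 5.63%.

Unemployment rate ≈ 5.63%.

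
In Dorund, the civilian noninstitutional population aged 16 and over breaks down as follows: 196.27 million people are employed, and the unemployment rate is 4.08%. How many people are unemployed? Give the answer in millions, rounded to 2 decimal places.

Let U be the number unemployed. The labor force is E + U, and U/(E+U) = 0.0408.
So U = 0.0408 × 196.27 / (1 − 0.0408) = 8.0078 / 0.9592 ≈ 8.35 million.

About 8.35 million are unemployed.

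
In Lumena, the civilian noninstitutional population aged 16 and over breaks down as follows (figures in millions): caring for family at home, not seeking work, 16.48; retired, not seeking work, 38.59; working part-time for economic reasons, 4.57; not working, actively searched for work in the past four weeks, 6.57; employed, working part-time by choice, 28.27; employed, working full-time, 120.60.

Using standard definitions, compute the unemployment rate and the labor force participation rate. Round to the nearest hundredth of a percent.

Unemployment rate ≈ 4.11%; labor force participation rate ≈ 74.40%.

Employed = 4.57 + 28.27 + 120.60 = 153.44 million (anyone who worked, including part-time for economic reasons, counts as employed).
Unemployed = 6.57 million.
Labor force = 153.44 + 6.57 = 160.01 million.
Not in labor force = 16.48 + 38.59 = 55.07 million (those not working and not actively searching are outside the labor force).
Civilian working-age population = 160.01 + 55.07 = 215.08 million.
Unemployment rate = 6.57 / 160.01 = 4.11%.
Labor force participation rate = 160.01 / 215.08 = 74.40%.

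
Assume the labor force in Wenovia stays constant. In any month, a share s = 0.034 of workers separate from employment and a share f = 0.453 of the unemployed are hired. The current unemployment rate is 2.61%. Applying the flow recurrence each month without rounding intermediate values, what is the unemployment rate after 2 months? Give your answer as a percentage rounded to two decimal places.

With a fixed labor force, u_{t+1} = u_t + s·(1−u_t) − f·u_t = u_t·(1−s−f) + s.
Here 1−s−f = 0.513 and s = 0.034.
u_1 = 0.026100 × 0.513 + 0.034 = 0.047389.
u_2 = 0.047389 × 0.513 + 0.034 = 0.058311.

Unemployment rate after two months ≈ 5.83%.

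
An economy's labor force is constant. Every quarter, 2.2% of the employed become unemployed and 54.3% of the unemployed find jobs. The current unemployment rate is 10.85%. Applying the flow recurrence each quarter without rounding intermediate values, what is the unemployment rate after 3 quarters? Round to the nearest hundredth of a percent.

With a fixed labor force, u_{t+1} = u_t + s·(1−u_t) − f·u_t = u_t·(1−s−f) + s.
Here 1−s−f = 0.435 and s = 0.022.
u_1 = 0.108500 × 0.435 + 0.022 = 0.069197.
u_2 = 0.069197 × 0.435 + 0.022 = 0.052101.
u_3 = 0.052101 × 0.435 + 0.022 = 0.044664.

Unemployment rate after three quarters ≈ 4.47%.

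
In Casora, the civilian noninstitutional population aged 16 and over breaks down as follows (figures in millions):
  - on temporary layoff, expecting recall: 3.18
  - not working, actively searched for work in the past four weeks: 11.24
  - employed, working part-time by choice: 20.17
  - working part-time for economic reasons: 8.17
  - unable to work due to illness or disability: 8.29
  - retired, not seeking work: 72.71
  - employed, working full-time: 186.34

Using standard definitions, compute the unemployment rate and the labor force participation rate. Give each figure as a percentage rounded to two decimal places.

Unemployment rate ≈ 6.29%; labor force participation rate ≈ 73.88%.

Employed = 20.17 + 8.17 + 186.34 = 214.68 million (anyone who worked, including part-time for economic reasons, counts as employed).
Unemployed = 3.18 + 11.24 = 14.42 million (jobless and actively searching, or on temporary layoff).
Labor force = 214.68 + 14.42 = 229.10 million.
Not in labor force = 8.29 + 72.71 = 81.00 million (those not working and not actively searching are outside the labor force).
Civilian working-age population = 229.10 + 81.00 = 310.10 million.
Unemployment rate = 14.42 / 229.10 = 6.29%.
Labor force participation rate = 229.10 / 310.10 = 73.88%.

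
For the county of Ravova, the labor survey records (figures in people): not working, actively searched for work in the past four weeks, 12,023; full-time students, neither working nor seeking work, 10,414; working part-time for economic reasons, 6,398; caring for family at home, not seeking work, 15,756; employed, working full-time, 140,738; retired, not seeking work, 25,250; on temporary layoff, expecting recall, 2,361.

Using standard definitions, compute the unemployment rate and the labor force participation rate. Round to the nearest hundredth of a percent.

Employed = 6,398 + 140,738 = 147,136 (anyone who worked, including part-time for economic reasons, counts as employed).
Unemployed = 12,023 + 2,361 = 14,384 (jobless and actively searching, or on temporary layoff).
Labor force = 147,136 + 14,384 = 161,520.
Not in labor force = 10,414 + 15,756 + 25,250 = 51,420 (those not working and not actively searching are outside the labor force).
Civilian working-age population = 161,520 + 51,420 = 212,940.
Unemployment rate = 14,384 / 161,520 = 8.91%.
Labor force participation rate = 161,520 / 212,940 = 75.85%.

Unemployment rate ≈ 8.91%; labor force participation rate ≈ 75.85%.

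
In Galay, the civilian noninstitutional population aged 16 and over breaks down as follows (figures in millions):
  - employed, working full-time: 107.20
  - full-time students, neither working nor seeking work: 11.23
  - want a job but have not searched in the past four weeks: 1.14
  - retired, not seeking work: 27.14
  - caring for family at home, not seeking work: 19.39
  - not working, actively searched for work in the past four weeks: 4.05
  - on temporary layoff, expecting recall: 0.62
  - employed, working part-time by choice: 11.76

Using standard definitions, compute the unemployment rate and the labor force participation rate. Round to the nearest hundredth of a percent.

Employed = 107.20 + 11.76 = 118.96 million.
Unemployed = 4.05 + 0.62 = 4.67 million (jobless and actively searching, or on temporary layoff).
Labor force = 118.96 + 4.67 = 123.63 million.
Not in labor force = 11.23 + 1.14 + 27.14 + 19.39 = 58.90 million (those not working and not actively searching are outside the labor force — including those who want a job but have given up searching).
Civilian working-age population = 123.63 + 58.90 = 182.53 million.
Unemployment rate = 4.67 / 123.63 = 3.78%.
Labor force participation rate = 123.63 / 182.53 = 67.73%.

Unemployment rate ≈ 3.78%; labor force participation rate ≈ 67.73%.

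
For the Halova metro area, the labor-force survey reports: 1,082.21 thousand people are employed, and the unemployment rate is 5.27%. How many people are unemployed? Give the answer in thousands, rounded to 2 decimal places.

Let U be the number unemployed. The labor force is E + U, and U/(E+U) = 0.0527.
So U = 0.0527 × 1,082.21 / (1 − 0.0527) = 57.0325 / 0.9473 ≈ 60.21 thousand.

About 60.21 thousand are unemployed.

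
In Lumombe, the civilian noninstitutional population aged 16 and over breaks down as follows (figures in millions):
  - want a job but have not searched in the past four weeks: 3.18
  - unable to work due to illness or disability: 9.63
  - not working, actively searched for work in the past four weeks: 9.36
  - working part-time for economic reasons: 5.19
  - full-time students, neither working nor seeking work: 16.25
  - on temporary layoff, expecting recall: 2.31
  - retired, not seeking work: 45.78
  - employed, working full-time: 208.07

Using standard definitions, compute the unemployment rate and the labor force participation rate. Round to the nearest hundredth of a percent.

Unemployment rate ≈ 5.19%; labor force participation rate ≈ 75.03%.

Employed = 5.19 + 208.07 = 213.26 million (anyone who worked, including part-time for economic reasons, counts as employed).
Unemployed = 9.36 + 2.31 = 11.67 million (jobless and actively searching, or on temporary layoff).
Labor force = 213.26 + 11.67 = 224.93 million.
Not in labor force = 3.18 + 9.63 + 16.25 + 45.78 = 74.84 million (those not working and not actively searching are outside the labor force — including those who want a job but have given up searching).
Civilian working-age population = 224.93 + 74.84 = 299.77 million.
Unemployment rate = 11.67 / 224.93 = 5.19%.
Labor force participation rate = 224.93 / 299.77 = 75.03%.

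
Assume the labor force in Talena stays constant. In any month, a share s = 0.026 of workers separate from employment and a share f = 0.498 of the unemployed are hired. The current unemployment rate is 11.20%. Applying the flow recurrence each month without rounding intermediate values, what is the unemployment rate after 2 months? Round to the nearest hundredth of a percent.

With a fixed labor force, u_{t+1} = u_t + s·(1−u_t) − f·u_t = u_t·(1−s−f) + s.
Here 1−s−f = 0.476 and s = 0.026.
u_1 = 0.112000 × 0.476 + 0.026 = 0.079312.
u_2 = 0.079312 × 0.476 + 0.026 = 0.063753.

Unemployment rate after two months ≈ 6.38%.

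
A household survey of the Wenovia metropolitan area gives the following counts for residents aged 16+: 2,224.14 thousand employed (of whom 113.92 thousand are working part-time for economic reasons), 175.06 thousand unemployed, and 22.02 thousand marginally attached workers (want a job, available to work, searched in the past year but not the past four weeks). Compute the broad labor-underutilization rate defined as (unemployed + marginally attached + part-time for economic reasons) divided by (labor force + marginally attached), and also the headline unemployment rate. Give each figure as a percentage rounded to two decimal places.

Broad underutilization rate ≈ 12.84%; headline unemployment rate ≈ 7.30%.

Labor force = 2,224.14 + 175.06 = 2,399.20 thousand.
Numerator = 175.06 + 22.02 + 113.92 = 311.00 thousand.
Denominator = 2,399.20 + 22.02 = 2,421.22 thousand.
Broad rate = 311.00 / 2,421.22 = 12.84%.
Headline unemployment rate = 175.06 / 2,399.20 = 7.30%.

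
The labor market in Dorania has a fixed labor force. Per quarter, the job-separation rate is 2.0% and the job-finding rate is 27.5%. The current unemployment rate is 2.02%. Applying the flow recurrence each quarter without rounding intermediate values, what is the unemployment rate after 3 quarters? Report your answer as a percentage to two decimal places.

Unemployment rate after three quarters ≈ 5.11%.

With a fixed labor force, u_{t+1} = u_t + s·(1−u_t) − f·u_t = u_t·(1−s−f) + s.
Here 1−s−f = 0.705 and s = 0.020.
u_1 = 0.020200 × 0.705 + 0.020 = 0.034241.
u_2 = 0.034241 × 0.705 + 0.020 = 0.044140.
u_3 = 0.044140 × 0.705 + 0.020 = 0.051119.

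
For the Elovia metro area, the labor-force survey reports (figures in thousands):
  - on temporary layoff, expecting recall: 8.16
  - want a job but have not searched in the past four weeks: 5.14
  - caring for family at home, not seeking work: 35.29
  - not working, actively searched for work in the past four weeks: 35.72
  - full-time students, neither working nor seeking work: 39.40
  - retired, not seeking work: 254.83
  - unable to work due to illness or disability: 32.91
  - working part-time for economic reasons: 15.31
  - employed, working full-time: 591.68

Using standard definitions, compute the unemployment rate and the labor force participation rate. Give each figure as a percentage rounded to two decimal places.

Unemployment rate ≈ 6.74%; labor force participation rate ≈ 63.91%.

Employed = 15.31 + 591.68 = 606.99 thousand (anyone who worked, including part-time for economic reasons, counts as employed).
Unemployed = 8.16 + 35.72 = 43.88 thousand (jobless and actively searching, or on temporary layoff).
Labor force = 606.99 + 43.88 = 650.87 thousand.
Not in labor force = 5.14 + 35.29 + 39.40 + 254.83 + 32.91 = 367.57 thousand (those not working and not actively searching are outside the labor force — including those who want a job but have given up searching).
Civilian working-age population = 650.87 + 367.57 = 1,018.44 thousand.
Unemployment rate = 43.88 / 650.87 = 6.74%.
Labor force participation rate = 650.87 / 1,018.44 = 63.91%.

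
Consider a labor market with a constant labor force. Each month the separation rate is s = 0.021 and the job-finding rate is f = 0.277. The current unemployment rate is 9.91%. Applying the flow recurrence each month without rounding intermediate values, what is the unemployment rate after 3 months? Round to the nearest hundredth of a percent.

With a fixed labor force, u_{t+1} = u_t + s·(1−u_t) − f·u_t = u_t·(1−s−f) + s.
Here 1−s−f = 0.702 and s = 0.021.
u_1 = 0.099100 × 0.702 + 0.021 = 0.090568.
u_2 = 0.090568 × 0.702 + 0.021 = 0.084579.
u_3 = 0.084579 × 0.702 + 0.021 = 0.080374.

Unemployment rate after three months ≈ 8.04%.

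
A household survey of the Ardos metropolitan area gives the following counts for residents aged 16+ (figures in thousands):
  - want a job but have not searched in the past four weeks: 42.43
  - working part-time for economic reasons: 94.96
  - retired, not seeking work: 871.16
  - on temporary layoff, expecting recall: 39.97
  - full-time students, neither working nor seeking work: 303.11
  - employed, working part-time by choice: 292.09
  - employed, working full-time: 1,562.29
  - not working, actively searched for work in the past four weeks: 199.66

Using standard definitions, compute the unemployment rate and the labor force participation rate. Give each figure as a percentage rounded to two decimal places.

Unemployment rate ≈ 10.95%; labor force participation rate ≈ 64.27%.

Employed = 94.96 + 292.09 + 1,562.29 = 1,949.34 thousand (anyone who worked, including part-time for economic reasons, counts as employed).
Unemployed = 39.97 + 199.66 = 239.63 thousand (jobless and actively searching, or on temporary layoff).
Labor force = 1,949.34 + 239.63 = 2,188.97 thousand.
Not in labor force = 42.43 + 871.16 + 303.11 = 1,216.70 thousand (those not working and not actively searching are outside the labor force — including those who want a job but have given up searching).
Civilian working-age population = 2,188.97 + 1,216.70 = 3,405.67 thousand.
Unemployment rate = 239.63 / 2,188.97 = 10.95%.
Labor force participation rate = 2,188.97 / 3,405.67 = 64.27%.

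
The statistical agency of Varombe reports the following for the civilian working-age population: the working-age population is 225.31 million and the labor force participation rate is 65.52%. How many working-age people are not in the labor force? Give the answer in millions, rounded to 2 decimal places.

About 77.69 million are not in the labor force.

Share not in the labor force = 1 − 0.6552 = 0.3448.
Not in labor force = 0.3448 × 225.31 ≈ 77.69 million.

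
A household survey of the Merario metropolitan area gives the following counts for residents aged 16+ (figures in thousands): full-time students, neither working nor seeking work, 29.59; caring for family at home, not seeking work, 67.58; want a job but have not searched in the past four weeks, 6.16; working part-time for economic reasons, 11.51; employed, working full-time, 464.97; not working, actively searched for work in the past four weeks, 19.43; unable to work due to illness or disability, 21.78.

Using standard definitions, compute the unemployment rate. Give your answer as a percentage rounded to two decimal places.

Unemployment rate ≈ 3.92%.

Employed = 11.51 + 464.97 = 476.48 thousand (anyone who worked, including part-time for economic reasons, counts as employed).
Unemployed = 19.43 thousand.
Labor force = 476.48 + 19.43 = 495.91 thousand.
Unemployment rate = 19.43 / 495.91 = 3.92%.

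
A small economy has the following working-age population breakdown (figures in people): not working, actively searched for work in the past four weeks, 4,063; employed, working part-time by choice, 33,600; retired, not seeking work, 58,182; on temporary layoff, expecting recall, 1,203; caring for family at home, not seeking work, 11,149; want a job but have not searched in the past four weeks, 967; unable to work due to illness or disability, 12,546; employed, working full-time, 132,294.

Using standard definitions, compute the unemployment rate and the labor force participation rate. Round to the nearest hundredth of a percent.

Employed = 33,600 + 132,294 = 165,894.
Unemployed = 4,063 + 1,203 = 5,266 (jobless and actively searching, or on temporary layoff).
Labor force = 165,894 + 5,266 = 171,160.
Not in labor force = 58,182 + 11,149 + 967 + 12,546 = 82,844 (those not working and not actively searching are outside the labor force — including those who want a job but have given up searching).
Civilian working-age population = 171,160 + 82,844 = 254,004.
Unemployment rate = 5,266 / 171,160 = 3.08%.
Labor force participation rate = 171,160 / 254,004 = 67.38%.

Unemployment rate ≈ 3.08%; labor force participation rate ≈ 67.38%.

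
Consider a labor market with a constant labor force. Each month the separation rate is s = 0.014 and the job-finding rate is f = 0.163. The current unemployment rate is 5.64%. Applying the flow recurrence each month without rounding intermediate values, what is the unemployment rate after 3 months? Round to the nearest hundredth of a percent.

Unemployment rate after three months ≈ 6.64%.

With a fixed labor force, u_{t+1} = u_t + s·(1−u_t) − f·u_t = u_t·(1−s−f) + s.
Here 1−s−f = 0.823 and s = 0.014.
u_1 = 0.056400 × 0.823 + 0.014 = 0.060417.
u_2 = 0.060417 × 0.823 + 0.014 = 0.063723.
u_3 = 0.063723 × 0.823 + 0.014 = 0.066444.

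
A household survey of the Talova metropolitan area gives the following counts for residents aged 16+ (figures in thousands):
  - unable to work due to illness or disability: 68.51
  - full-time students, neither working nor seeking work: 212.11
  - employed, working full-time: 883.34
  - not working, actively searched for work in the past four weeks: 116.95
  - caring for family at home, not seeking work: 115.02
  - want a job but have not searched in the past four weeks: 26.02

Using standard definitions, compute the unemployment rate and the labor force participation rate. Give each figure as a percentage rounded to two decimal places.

Employed = 883.34 thousand.
Unemployed = 116.95 thousand.
Labor force = 883.34 + 116.95 = 1,000.29 thousand.
Not in labor force = 68.51 + 212.11 + 115.02 + 26.02 = 421.66 thousand (those not working and not actively searching are outside the labor force — including those who want a job but have given up searching).
Civilian working-age population = 1,000.29 + 421.66 = 1,421.95 thousand.
Unemployment rate = 116.95 / 1,000.29 = 11.69%.
Labor force participation rate = 1,000.29 / 1,421.95 = 70.35%.

Unemployment rate ≈ 11.69%; labor force participation rate ≈ 70.35%.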